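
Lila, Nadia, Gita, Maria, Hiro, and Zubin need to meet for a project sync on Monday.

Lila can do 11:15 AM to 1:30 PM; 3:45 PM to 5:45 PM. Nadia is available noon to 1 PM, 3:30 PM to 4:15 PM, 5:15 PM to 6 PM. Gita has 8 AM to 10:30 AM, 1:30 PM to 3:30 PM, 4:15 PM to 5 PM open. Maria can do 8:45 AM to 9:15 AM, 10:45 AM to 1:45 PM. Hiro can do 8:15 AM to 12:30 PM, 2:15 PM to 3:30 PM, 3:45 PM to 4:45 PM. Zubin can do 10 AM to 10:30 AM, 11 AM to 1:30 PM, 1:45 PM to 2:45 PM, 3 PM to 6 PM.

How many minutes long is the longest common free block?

Lila ∩ Nadia: 12:00-13:00, 15:45-16:15, 17:15-17:45.
Lila ∩ Nadia ∩ Gita: ∅.
Lila ∩ Nadia ∩ Gita ∩ Maria: ∅.
Lila ∩ Nadia ∩ Gita ∩ Maria ∩ Hiro: ∅.
Lila ∩ Nadia ∩ Gita ∩ Maria ∩ Hiro ∩ Zubin: ∅.
There is no time when everyone is free.
No common window exists, so the longest block is 0 minutes.

0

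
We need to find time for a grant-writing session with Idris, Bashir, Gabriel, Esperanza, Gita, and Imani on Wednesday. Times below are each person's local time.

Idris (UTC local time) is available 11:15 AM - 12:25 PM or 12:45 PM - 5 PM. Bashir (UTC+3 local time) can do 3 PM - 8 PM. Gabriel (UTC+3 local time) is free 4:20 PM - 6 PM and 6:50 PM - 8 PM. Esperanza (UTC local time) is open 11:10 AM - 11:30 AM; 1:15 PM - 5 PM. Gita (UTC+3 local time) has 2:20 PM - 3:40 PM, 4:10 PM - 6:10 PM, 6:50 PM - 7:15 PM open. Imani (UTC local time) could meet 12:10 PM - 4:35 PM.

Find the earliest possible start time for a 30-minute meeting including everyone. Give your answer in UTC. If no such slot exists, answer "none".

Idris in UTC: 11:15-12:25, 12:45-17:00.
Bashir in UTC: 12:00-17:00 (subtract 3h to convert from UTC+3).
Gabriel in UTC: 13:20-15:00, 15:50-17:00 (subtract 3h to convert from UTC+3).
Esperanza in UTC: 11:10-11:30, 13:15-17:00.
Gita in UTC: 11:20-12:40, 13:10-15:10, 15:50-16:15 (subtract 3h to convert from UTC+3).
Imani in UTC: 12:10-16:35.
Idris ∩ Bashir: 12:00-12:25, 12:45-17:00.
Idris ∩ Bashir ∩ Gabriel: 13:20-15:00, 15:50-17:00.
Idris ∩ Bashir ∩ Gabriel ∩ Esperanza: 13:20-15:00, 15:50-17:00.
Idris ∩ Bashir ∩ Gabriel ∩ Esperanza ∩ Gita: 13:20-15:00, 15:50-16:15.
Idris ∩ Bashir ∩ Gabriel ∩ Esperanza ∩ Gita ∩ Imani: 13:20-15:00, 15:50-16:15.
The first common window of at least 30 minutes is 13:20-15:00, so the earliest start is 13:20.

13:20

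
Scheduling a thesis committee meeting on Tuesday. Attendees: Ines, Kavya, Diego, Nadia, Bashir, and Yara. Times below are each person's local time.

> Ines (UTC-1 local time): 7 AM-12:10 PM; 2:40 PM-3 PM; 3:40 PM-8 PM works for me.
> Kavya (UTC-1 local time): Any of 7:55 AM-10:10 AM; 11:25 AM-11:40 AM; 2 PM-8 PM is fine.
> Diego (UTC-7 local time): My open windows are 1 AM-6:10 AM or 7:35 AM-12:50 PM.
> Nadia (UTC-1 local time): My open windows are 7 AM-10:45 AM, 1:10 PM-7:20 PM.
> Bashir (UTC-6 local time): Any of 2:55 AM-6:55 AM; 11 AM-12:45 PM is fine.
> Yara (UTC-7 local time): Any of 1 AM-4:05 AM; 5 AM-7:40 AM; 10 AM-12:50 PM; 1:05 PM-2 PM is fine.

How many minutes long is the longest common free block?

130

Ines in UTC: 08:00-13:10, 15:40-16:00, 16:40-21:00 (add 1h to convert from UTC-1).
Kavya in UTC: 08:55-11:10, 12:25-12:40, 15:00-21:00 (add 1h to convert from UTC-1).
Diego in UTC: 08:00-13:10, 14:35-19:50 (add 7h to convert from UTC-7).
Nadia in UTC: 08:00-11:45, 14:10-20:20 (add 1h to convert from UTC-1).
Bashir in UTC: 08:55-12:55, 17:00-18:45 (add 6h to convert from UTC-6).
Yara in UTC: 08:00-11:05, 12:00-14:40, 17:00-19:50, 20:05-21:00 (add 7h to convert from UTC-7).
Ines ∩ Kavya: 08:55-11:10, 12:25-12:40, 15:40-16:00, 16:40-21:00.
Ines ∩ Kavya ∩ Diego: 08:55-11:10, 12:25-12:40, 15:40-16:00, 16:40-19:50.
Ines ∩ Kavya ∩ Diego ∩ Nadia: 08:55-11:10, 15:40-16:00, 16:40-19:50.
Ines ∩ Kavya ∩ Diego ∩ Nadia ∩ Bashir: 08:55-11:10, 17:00-18:45.
Ines ∩ Kavya ∩ Diego ∩ Nadia ∩ Bashir ∩ Yara: 08:55-11:05, 17:00-18:45.
Those are the intersection windows.
The longest is 08:55-11:05 at 130 minutes.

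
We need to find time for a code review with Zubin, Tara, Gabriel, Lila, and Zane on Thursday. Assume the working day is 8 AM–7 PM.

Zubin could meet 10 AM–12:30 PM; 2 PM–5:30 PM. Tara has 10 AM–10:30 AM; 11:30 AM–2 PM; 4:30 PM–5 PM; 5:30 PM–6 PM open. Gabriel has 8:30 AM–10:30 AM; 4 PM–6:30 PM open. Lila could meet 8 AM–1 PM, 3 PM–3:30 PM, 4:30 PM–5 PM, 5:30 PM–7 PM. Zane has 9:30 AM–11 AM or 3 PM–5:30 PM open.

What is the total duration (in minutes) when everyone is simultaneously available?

60

Zubin ∩ Tara: 10:00-10:30, 11:30-12:30, 16:30-17:00.
Zubin ∩ Tara ∩ Gabriel: 10:00-10:30, 16:30-17:00.
Zubin ∩ Tara ∩ Gabriel ∩ Lila: 10:00-10:30, 16:30-17:00.
Zubin ∩ Tara ∩ Gabriel ∩ Lila ∩ Zane: 10:00-10:30, 16:30-17:00.
Those are the intersection windows.
Summing the common windows: 30 + 30 = 60 minutes.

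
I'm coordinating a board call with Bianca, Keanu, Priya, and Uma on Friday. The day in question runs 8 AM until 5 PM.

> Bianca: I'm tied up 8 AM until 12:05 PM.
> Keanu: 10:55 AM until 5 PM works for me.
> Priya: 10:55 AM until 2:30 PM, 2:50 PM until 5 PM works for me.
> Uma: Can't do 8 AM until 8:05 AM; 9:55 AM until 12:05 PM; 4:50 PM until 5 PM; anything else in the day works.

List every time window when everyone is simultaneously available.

Bianca free: 12:05-17:00 (invert busy blocks within the working day).
Keanu free: 10:55-17:00.
Priya free: 10:55-14:30, 14:50-17:00.
Uma free: 08:05-09:55, 12:05-16:50 (invert busy blocks within the working day).
Bianca ∩ Keanu: 12:05-17:00.
Bianca ∩ Keanu ∩ Priya: 12:05-14:30, 14:50-17:00.
Bianca ∩ Keanu ∩ Priya ∩ Uma: 12:05-14:30, 14:50-16:50.

12:05-14:30, 14:50-16:50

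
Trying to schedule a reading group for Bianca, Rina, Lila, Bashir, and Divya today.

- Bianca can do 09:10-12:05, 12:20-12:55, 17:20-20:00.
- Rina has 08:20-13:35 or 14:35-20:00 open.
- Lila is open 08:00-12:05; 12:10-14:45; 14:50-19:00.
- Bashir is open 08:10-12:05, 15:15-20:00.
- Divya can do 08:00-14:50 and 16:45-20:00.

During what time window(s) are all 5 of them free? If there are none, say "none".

09:10-12:05, 17:20-19:00

Bianca ∩ Rina: 09:10-12:05, 12:20-12:55, 17:20-20:00.
Bianca ∩ Rina ∩ Lila: 09:10-12:05, 12:20-12:55, 17:20-19:00.
Bianca ∩ Rina ∩ Lila ∩ Bashir: 09:10-12:05, 17:20-19:00.
Bianca ∩ Rina ∩ Lila ∩ Bashir ∩ Divya: 09:10-12:05, 17:20-19:00.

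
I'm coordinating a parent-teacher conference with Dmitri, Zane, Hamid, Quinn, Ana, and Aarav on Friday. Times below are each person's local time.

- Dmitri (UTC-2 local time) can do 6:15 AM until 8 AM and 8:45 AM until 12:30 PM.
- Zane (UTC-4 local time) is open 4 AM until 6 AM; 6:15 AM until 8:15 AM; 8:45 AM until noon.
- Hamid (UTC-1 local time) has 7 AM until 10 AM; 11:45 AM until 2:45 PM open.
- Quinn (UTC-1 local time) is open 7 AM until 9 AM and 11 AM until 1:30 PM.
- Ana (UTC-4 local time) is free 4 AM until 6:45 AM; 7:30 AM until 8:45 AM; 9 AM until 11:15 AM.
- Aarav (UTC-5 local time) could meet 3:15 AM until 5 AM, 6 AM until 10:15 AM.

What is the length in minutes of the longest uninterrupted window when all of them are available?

Dmitri in UTC: 08:15-10:00, 10:45-14:30 (add 2h to convert from UTC-2).
Zane in UTC: 08:00-10:00, 10:15-12:15, 12:45-16:00 (add 4h to convert from UTC-4).
Hamid in UTC: 08:00-11:00, 12:45-15:45 (add 1h to convert from UTC-1).
Quinn in UTC: 08:00-10:00, 12:00-14:30 (add 1h to convert from UTC-1).
Ana in UTC: 08:00-10:45, 11:30-12:45, 13:00-15:15 (add 4h to convert from UTC-4).
Aarav in UTC: 08:15-10:00, 11:00-15:15 (add 5h to convert from UTC-5).
Dmitri ∩ Zane: 08:15-10:00, 10:45-12:15, 12:45-14:30.
Dmitri ∩ Zane ∩ Hamid: 08:15-10:00, 10:45-11:00, 12:45-14:30.
Dmitri ∩ Zane ∩ Hamid ∩ Quinn: 08:15-10:00, 12:45-14:30.
Dmitri ∩ Zane ∩ Hamid ∩ Quinn ∩ Ana: 08:15-10:00, 13:00-14:30.
Dmitri ∩ Zane ∩ Hamid ∩ Quinn ∩ Ana ∩ Aarav: 08:15-10:00, 13:00-14:30.
So the common availability across everyone is 08:15-10:00, 13:00-14:30.
The longest is 08:15-10:00 at 105 minutes.

105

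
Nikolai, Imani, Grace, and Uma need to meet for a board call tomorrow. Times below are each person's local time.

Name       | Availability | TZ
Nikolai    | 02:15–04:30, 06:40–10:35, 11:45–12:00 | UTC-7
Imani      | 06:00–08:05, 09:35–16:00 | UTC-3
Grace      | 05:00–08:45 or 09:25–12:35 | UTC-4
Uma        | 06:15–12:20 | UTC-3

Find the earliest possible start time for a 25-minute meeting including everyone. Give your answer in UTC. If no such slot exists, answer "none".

Nikolai in UTC: 09:15-11:30, 13:40-17:35, 18:45-19:00 (add 7h to convert from UTC-7).
Imani in UTC: 09:00-11:05, 12:35-19:00 (add 3h to convert from UTC-3).
Grace in UTC: 09:00-12:45, 13:25-16:35 (add 4h to convert from UTC-4).
Uma in UTC: 09:15-15:20 (add 3h to convert from UTC-3).
Nikolai ∩ Imani: 09:15-11:05, 13:40-17:35, 18:45-19:00.
Nikolai ∩ Imani ∩ Grace: 09:15-11:05, 13:40-16:35.
Nikolai ∩ Imani ∩ Grace ∩ Uma: 09:15-11:05, 13:40-15:20.
Those are the intersection windows.
The first common window of at least 25 minutes is 09:15-11:05, so the earliest start is 09:15.

09:15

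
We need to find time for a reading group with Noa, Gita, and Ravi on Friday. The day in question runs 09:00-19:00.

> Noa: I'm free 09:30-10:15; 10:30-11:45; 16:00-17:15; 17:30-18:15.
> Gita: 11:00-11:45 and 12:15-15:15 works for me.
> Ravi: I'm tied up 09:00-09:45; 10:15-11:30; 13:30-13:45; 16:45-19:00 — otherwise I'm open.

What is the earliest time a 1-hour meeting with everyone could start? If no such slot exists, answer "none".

none

Noa free: 09:30-10:15, 10:30-11:45, 16:00-17:15, 17:30-18:15.
Gita free: 11:00-11:45, 12:15-15:15.
Ravi free: 09:45-10:15, 11:30-13:30, 13:45-16:45 (invert busy blocks within the working day).
Noa ∩ Gita: 11:00-11:45.
Noa ∩ Gita ∩ Ravi: 11:30-11:45.
No common window is at least 60 minutes long.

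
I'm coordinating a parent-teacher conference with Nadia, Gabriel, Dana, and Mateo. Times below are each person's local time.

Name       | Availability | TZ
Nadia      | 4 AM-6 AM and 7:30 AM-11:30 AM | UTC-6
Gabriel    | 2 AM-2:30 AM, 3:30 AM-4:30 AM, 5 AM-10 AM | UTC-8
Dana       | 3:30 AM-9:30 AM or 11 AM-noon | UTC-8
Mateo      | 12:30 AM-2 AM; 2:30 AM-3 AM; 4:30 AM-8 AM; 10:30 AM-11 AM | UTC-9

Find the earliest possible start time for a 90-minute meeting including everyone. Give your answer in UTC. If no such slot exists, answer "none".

Nadia in UTC: 10:00-12:00, 13:30-17:30 (add 6h to convert from UTC-6).
Gabriel in UTC: 10:00-10:30, 11:30-12:30, 13:00-18:00 (add 8h to convert from UTC-8).
Dana in UTC: 11:30-17:30, 19:00-20:00 (add 8h to convert from UTC-8).
Mateo in UTC: 09:30-11:00, 11:30-12:00, 13:30-17:00, 19:30-20:00 (add 9h to convert from UTC-9).
Nadia ∩ Gabriel: 10:00-10:30, 11:30-12:00, 13:30-17:30.
Nadia ∩ Gabriel ∩ Dana: 11:30-12:00, 13:30-17:30.
Nadia ∩ Gabriel ∩ Dana ∩ Mateo: 11:30-12:00, 13:30-17:00.
Those are the intersection windows.
The first common window of at least 90 minutes is 13:30-17:00, so the earliest start is 13:30.

13:30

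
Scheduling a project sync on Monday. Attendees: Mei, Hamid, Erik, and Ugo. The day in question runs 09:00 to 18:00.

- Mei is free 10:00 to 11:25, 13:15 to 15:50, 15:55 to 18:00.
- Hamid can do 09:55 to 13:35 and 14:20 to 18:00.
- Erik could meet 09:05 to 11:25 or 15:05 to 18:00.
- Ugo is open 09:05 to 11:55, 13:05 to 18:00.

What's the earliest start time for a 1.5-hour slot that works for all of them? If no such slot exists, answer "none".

15:55

Mei ∩ Hamid: 10:00-11:25, 13:15-13:35, 14:20-15:50, 15:55-18:00.
Mei ∩ Hamid ∩ Erik: 10:00-11:25, 15:05-15:50, 15:55-18:00.
Mei ∩ Hamid ∩ Erik ∩ Ugo: 10:00-11:25, 15:05-15:50, 15:55-18:00.
Those are the intersection windows.
The first common window of at least 90 minutes is 15:55-18:00, so the earliest start is 15:55.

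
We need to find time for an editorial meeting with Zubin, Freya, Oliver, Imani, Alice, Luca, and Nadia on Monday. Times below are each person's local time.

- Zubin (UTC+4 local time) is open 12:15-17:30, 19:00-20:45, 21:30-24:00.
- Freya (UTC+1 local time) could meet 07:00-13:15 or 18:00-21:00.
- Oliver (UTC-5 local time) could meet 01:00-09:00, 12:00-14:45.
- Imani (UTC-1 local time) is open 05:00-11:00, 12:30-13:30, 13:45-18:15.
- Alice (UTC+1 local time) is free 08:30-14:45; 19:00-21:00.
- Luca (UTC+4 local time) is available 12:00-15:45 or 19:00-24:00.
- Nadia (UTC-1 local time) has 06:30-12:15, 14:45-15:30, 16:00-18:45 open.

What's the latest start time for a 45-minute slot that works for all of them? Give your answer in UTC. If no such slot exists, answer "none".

18:30

Zubin in UTC: 08:15-13:30, 15:00-16:45, 17:30-20:00 (subtract 4h to convert from UTC+4).
Freya in UTC: 06:00-12:15, 17:00-20:00 (subtract 1h to convert from UTC+1).
Oliver in UTC: 06:00-14:00, 17:00-19:45 (add 5h to convert from UTC-5).
Imani in UTC: 06:00-12:00, 13:30-14:30, 14:45-19:15 (add 1h to convert from UTC-1).
Alice in UTC: 07:30-13:45, 18:00-20:00 (subtract 1h to convert from UTC+1).
Luca in UTC: 08:00-11:45, 15:00-20:00 (subtract 4h to convert from UTC+4).
Nadia in UTC: 07:30-13:15, 15:45-16:30, 17:00-19:45 (add 1h to convert from UTC-1).
Zubin ∩ Freya: 08:15-12:15, 17:30-20:00.
Zubin ∩ Freya ∩ Oliver: 08:15-12:15, 17:30-19:45.
Zubin ∩ Freya ∩ Oliver ∩ Imani: 08:15-12:00, 17:30-19:15.
Zubin ∩ Freya ∩ Oliver ∩ Imani ∩ Alice: 08:15-12:00, 18:00-19:15.
Zubin ∩ Freya ∩ Oliver ∩ Imani ∩ Alice ∩ Luca: 08:15-11:45, 18:00-19:15.
Zubin ∩ Freya ∩ Oliver ∩ Imani ∩ Alice ∩ Luca ∩ Nadia: 08:15-11:45, 18:00-19:15.
The last common window of at least 45 minutes is 18:00-19:15; a 45-minute meeting can start as late as 18:30 and still end by 19:15.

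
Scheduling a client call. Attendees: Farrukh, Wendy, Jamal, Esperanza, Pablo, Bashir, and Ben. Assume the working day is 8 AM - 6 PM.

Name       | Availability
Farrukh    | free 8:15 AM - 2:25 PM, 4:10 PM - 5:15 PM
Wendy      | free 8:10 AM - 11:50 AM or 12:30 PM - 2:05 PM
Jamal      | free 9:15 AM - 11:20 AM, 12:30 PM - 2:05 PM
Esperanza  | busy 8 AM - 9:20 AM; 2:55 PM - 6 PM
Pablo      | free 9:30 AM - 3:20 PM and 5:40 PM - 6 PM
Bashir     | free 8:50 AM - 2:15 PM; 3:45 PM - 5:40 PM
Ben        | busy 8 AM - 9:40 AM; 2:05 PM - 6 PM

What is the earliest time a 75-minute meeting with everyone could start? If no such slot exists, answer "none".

09:40

Farrukh free: 08:15-14:25, 16:10-17:15.
Wendy free: 08:10-11:50, 12:30-14:05.
Jamal free: 09:15-11:20, 12:30-14:05.
Esperanza free: 09:20-14:55 (invert busy blocks within the working day).
Pablo free: 09:30-15:20, 17:40-18:00.
Bashir free: 08:50-14:15, 15:45-17:40.
Ben free: 09:40-14:05 (invert busy blocks within the working day).
Farrukh ∩ Wendy: 08:15-11:50, 12:30-14:05.
Farrukh ∩ Wendy ∩ Jamal: 09:15-11:20, 12:30-14:05.
Farrukh ∩ Wendy ∩ Jamal ∩ Esperanza: 09:20-11:20, 12:30-14:05.
Farrukh ∩ Wendy ∩ Jamal ∩ Esperanza ∩ Pablo: 09:30-11:20, 12:30-14:05.
Farrukh ∩ Wendy ∩ Jamal ∩ Esperanza ∩ Pablo ∩ Bashir: 09:30-11:20, 12:30-14:05.
Farrukh ∩ Wendy ∩ Jamal ∩ Esperanza ∩ Pablo ∩ Bashir ∩ Ben: 09:40-11:20, 12:30-14:05.
The first common window of at least 75 minutes is 09:40-11:20, so the earliest start is 09:40.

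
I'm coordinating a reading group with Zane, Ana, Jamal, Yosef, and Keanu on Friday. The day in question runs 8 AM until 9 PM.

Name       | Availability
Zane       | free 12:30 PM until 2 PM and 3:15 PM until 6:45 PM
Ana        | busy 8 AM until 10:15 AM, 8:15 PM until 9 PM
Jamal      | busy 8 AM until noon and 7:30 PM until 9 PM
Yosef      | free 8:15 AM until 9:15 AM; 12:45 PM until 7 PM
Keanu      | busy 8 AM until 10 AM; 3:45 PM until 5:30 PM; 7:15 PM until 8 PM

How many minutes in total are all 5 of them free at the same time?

Zane free: 12:30-14:00, 15:15-18:45.
Ana free: 10:15-20:15 (invert busy blocks within the working day).
Jamal free: 12:00-19:30 (invert busy blocks within the working day).
Yosef free: 08:15-09:15, 12:45-19:00.
Keanu free: 10:00-15:45, 17:30-19:15, 20:00-21:00 (invert busy blocks within the working day).
Zane ∩ Ana: 12:30-14:00, 15:15-18:45.
Zane ∩ Ana ∩ Jamal: 12:30-14:00, 15:15-18:45.
Zane ∩ Ana ∩ Jamal ∩ Yosef: 12:45-14:00, 15:15-18:45.
Zane ∩ Ana ∩ Jamal ∩ Yosef ∩ Keanu: 12:45-14:00, 15:15-15:45, 17:30-18:45.
Summing the common windows: 75 + 30 + 75 = 180 minutes.

180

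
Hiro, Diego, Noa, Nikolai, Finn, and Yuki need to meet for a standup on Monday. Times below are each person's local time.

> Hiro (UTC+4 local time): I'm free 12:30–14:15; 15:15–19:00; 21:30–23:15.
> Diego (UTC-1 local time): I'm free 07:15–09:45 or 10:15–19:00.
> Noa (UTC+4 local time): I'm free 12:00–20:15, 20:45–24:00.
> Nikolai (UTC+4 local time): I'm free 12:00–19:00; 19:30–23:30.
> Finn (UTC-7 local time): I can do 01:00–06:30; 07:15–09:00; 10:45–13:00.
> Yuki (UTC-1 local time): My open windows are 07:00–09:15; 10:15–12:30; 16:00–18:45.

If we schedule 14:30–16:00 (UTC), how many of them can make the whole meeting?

3

Hiro in UTC: 08:30-10:15, 11:15-15:00, 17:30-19:15 (subtract 4h to convert from UTC+4).
Diego in UTC: 08:15-10:45, 11:15-20:00 (add 1h to convert from UTC-1).
Noa in UTC: 08:00-16:15, 16:45-20:00 (subtract 4h to convert from UTC+4).
Nikolai in UTC: 08:00-15:00, 15:30-19:30 (subtract 4h to convert from UTC+4).
Finn in UTC: 08:00-13:30, 14:15-16:00, 17:45-20:00 (add 7h to convert from UTC-7).
Yuki in UTC: 08:00-10:15, 11:15-13:30, 17:00-19:45 (add 1h to convert from UTC-1).
Diego, Noa, and Finn can make the full 14:30-16:00 slot — that's 3.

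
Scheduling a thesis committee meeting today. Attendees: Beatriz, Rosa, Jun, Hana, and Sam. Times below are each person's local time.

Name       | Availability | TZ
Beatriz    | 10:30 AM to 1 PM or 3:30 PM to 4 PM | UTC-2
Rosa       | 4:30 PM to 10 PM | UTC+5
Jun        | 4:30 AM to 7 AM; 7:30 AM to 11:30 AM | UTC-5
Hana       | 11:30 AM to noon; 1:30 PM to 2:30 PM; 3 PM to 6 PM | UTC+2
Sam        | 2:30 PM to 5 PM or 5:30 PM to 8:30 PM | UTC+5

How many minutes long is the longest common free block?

Beatriz in UTC: 12:30-15:00, 17:30-18:00 (add 2h to convert from UTC-2).
Rosa in UTC: 11:30-17:00 (subtract 5h to convert from UTC+5).
Jun in UTC: 09:30-12:00, 12:30-16:30 (add 5h to convert from UTC-5).
Hana in UTC: 09:30-10:00, 11:30-12:30, 13:00-16:00 (subtract 2h to convert from UTC+2).
Sam in UTC: 09:30-12:00, 12:30-15:30 (subtract 5h to convert from UTC+5).
Beatriz ∩ Rosa: 12:30-15:00.
Beatriz ∩ Rosa ∩ Jun: 12:30-15:00.
Beatriz ∩ Rosa ∩ Jun ∩ Hana: 13:00-15:00.
Beatriz ∩ Rosa ∩ Jun ∩ Hana ∩ Sam: 13:00-15:00.
The longest is 13:00-15:00 at 120 minutes.

120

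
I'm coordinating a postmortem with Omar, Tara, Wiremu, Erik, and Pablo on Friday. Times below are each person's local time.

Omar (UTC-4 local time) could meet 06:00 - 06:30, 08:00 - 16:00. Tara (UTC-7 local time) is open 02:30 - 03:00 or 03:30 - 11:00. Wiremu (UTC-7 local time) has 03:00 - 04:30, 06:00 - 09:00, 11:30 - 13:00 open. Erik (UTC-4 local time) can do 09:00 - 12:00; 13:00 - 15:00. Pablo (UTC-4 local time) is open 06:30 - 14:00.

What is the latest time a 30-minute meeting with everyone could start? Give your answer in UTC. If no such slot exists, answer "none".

15:30

Omar in UTC: 10:00-10:30, 12:00-20:00 (add 4h to convert from UTC-4).
Tara in UTC: 09:30-10:00, 10:30-18:00 (add 7h to convert from UTC-7).
Wiremu in UTC: 10:00-11:30, 13:00-16:00, 18:30-20:00 (add 7h to convert from UTC-7).
Erik in UTC: 13:00-16:00, 17:00-19:00 (add 4h to convert from UTC-4).
Pablo in UTC: 10:30-18:00 (add 4h to convert from UTC-4).
Omar ∩ Tara: 12:00-18:00.
Omar ∩ Tara ∩ Wiremu: 13:00-16:00.
Omar ∩ Tara ∩ Wiremu ∩ Erik: 13:00-16:00.
Omar ∩ Tara ∩ Wiremu ∩ Erik ∩ Pablo: 13:00-16:00.
Those are the intersection windows.
The last common window of at least 30 minutes is 13:00-16:00; a 30-minute meeting can start as late as 15:30 and still end by 16:00.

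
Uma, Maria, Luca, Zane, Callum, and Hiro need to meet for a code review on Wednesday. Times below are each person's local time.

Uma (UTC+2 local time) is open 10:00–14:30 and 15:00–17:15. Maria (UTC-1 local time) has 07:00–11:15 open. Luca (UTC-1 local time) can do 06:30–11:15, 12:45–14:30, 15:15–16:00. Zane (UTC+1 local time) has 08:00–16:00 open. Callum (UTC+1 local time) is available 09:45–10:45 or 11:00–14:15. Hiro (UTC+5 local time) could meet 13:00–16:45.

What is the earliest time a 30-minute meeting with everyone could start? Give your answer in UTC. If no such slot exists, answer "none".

08:45

Uma in UTC: 08:00-12:30, 13:00-15:15 (subtract 2h to convert from UTC+2).
Maria in UTC: 08:00-12:15 (add 1h to convert from UTC-1).
Luca in UTC: 07:30-12:15, 13:45-15:30, 16:15-17:00 (add 1h to convert from UTC-1).
Zane in UTC: 07:00-15:00 (subtract 1h to convert from UTC+1).
Callum in UTC: 08:45-09:45, 10:00-13:15 (subtract 1h to convert from UTC+1).
Hiro in UTC: 08:00-11:45 (subtract 5h to convert from UTC+5).
Uma ∩ Maria: 08:00-12:15.
Uma ∩ Maria ∩ Luca: 08:00-12:15.
Uma ∩ Maria ∩ Luca ∩ Zane: 08:00-12:15.
Uma ∩ Maria ∩ Luca ∩ Zane ∩ Callum: 08:45-09:45, 10:00-12:15.
Uma ∩ Maria ∩ Luca ∩ Zane ∩ Callum ∩ Hiro: 08:45-09:45, 10:00-11:45.
Those are the intersection windows.
The first common window of at least 30 minutes is 08:45-09:45, so the earliest start is 08:45.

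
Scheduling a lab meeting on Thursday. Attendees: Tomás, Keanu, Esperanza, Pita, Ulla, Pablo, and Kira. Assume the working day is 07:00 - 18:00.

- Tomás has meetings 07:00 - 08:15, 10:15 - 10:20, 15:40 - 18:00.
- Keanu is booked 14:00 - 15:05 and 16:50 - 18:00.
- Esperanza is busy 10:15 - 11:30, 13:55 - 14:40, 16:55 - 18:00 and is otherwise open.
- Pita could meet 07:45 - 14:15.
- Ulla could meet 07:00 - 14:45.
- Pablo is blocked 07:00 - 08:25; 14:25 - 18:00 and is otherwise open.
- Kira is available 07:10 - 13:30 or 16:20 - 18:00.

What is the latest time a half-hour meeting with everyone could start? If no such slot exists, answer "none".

13:00

Tomás free: 08:15-10:15, 10:20-15:40 (invert busy blocks within the working day).
Keanu free: 07:00-14:00, 15:05-16:50 (invert busy blocks within the working day).
Esperanza free: 07:00-10:15, 11:30-13:55, 14:40-16:55 (invert busy blocks within the working day).
Pita free: 07:45-14:15.
Ulla free: 07:00-14:45.
Pablo free: 08:25-14:25 (invert busy blocks within the working day).
Kira free: 07:10-13:30, 16:20-18:00.
Tomás ∩ Keanu: 08:15-10:15, 10:20-14:00, 15:05-15:40.
Tomás ∩ Keanu ∩ Esperanza: 08:15-10:15, 11:30-13:55, 15:05-15:40.
Tomás ∩ Keanu ∩ Esperanza ∩ Pita: 08:15-10:15, 11:30-13:55.
Tomás ∩ Keanu ∩ Esperanza ∩ Pita ∩ Ulla: 08:15-10:15, 11:30-13:55.
Tomás ∩ Keanu ∩ Esperanza ∩ Pita ∩ Ulla ∩ Pablo: 08:25-10:15, 11:30-13:55.
Tomás ∩ Keanu ∩ Esperanza ∩ Pita ∩ Ulla ∩ Pablo ∩ Kira: 08:25-10:15, 11:30-13:30.
The last common window of at least 30 minutes is 11:30-13:30; a 30-minute meeting can start as late as 13:00 and still end by 13:30.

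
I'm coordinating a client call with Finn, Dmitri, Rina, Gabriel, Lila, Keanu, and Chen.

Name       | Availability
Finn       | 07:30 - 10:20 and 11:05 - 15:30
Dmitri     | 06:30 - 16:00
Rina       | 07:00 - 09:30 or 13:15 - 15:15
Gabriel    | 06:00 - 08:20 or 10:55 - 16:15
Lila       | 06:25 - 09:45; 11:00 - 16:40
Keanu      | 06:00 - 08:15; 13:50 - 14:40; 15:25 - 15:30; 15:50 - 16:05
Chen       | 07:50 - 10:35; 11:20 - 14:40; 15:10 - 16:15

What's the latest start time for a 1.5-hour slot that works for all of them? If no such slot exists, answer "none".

none

Finn ∩ Dmitri: 07:30-10:20, 11:05-15:30.
Finn ∩ Dmitri ∩ Rina: 07:30-09:30, 13:15-15:15.
Finn ∩ Dmitri ∩ Rina ∩ Gabriel: 07:30-08:20, 13:15-15:15.
Finn ∩ Dmitri ∩ Rina ∩ Gabriel ∩ Lila: 07:30-08:20, 13:15-15:15.
Finn ∩ Dmitri ∩ Rina ∩ Gabriel ∩ Lila ∩ Keanu: 07:30-08:15, 13:50-14:40.
Finn ∩ Dmitri ∩ Rina ∩ Gabriel ∩ Lila ∩ Keanu ∩ Chen: 07:50-08:15, 13:50-14:40.
So the common availability across everyone is 07:50-08:15, 13:50-14:40.
No common window is at least 90 minutes long.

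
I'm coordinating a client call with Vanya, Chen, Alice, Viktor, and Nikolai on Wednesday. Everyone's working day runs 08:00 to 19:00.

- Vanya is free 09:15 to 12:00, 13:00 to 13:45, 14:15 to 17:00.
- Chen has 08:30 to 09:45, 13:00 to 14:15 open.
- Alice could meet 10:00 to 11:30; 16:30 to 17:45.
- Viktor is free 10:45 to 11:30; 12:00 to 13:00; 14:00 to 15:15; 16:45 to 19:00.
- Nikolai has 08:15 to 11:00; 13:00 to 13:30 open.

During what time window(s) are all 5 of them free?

Vanya ∩ Chen: 09:15-09:45, 13:00-13:45.
Vanya ∩ Chen ∩ Alice: ∅.
Vanya ∩ Chen ∩ Alice ∩ Viktor: ∅.
Vanya ∩ Chen ∩ Alice ∩ Viktor ∩ Nikolai: ∅.
There is no time when everyone is free.

none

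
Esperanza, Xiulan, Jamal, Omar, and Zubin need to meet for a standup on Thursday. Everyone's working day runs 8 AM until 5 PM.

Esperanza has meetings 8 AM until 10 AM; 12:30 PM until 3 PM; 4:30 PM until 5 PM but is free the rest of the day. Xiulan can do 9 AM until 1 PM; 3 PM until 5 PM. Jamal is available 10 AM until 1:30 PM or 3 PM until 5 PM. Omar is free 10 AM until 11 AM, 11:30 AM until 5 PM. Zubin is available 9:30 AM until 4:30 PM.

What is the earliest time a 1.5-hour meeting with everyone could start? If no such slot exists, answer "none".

Esperanza free: 10:00-12:30, 15:00-16:30 (invert busy blocks within the working day).
Xiulan free: 09:00-13:00, 15:00-17:00.
Jamal free: 10:00-13:30, 15:00-17:00.
Omar free: 10:00-11:00, 11:30-17:00.
Zubin free: 09:30-16:30.
Esperanza ∩ Xiulan: 10:00-12:30, 15:00-16:30.
Esperanza ∩ Xiulan ∩ Jamal: 10:00-12:30, 15:00-16:30.
Esperanza ∩ Xiulan ∩ Jamal ∩ Omar: 10:00-11:00, 11:30-12:30, 15:00-16:30.
Esperanza ∩ Xiulan ∩ Jamal ∩ Omar ∩ Zubin: 10:00-11:00, 11:30-12:30, 15:00-16:30.
The first common window of at least 90 minutes is 15:00-16:30, so the earliest start is 15:00.

15:00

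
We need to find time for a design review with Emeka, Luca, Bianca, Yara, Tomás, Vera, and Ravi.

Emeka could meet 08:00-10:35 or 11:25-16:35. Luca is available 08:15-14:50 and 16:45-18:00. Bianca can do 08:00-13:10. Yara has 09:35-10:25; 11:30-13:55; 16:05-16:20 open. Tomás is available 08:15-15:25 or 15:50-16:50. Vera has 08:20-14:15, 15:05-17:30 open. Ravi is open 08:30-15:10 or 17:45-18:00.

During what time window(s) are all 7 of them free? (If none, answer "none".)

Emeka ∩ Luca: 08:15-10:35, 11:25-14:50.
Emeka ∩ Luca ∩ Bianca: 08:15-10:35, 11:25-13:10.
Emeka ∩ Luca ∩ Bianca ∩ Yara: 09:35-10:25, 11:30-13:10.
Emeka ∩ Luca ∩ Bianca ∩ Yara ∩ Tomás: 09:35-10:25, 11:30-13:10.
Emeka ∩ Luca ∩ Bianca ∩ Yara ∩ Tomás ∩ Vera: 09:35-10:25, 11:30-13:10.
Emeka ∩ Luca ∩ Bianca ∩ Yara ∩ Tomás ∩ Vera ∩ Ravi: 09:35-10:25, 11:30-13:10.
Those are the intersection windows.

09:35-10:25, 11:30-13:10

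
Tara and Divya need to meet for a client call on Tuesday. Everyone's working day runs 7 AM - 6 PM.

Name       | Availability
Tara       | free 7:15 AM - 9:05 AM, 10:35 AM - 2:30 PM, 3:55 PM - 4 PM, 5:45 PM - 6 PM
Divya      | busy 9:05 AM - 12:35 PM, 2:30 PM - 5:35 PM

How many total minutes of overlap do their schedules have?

Tara free: 07:15-09:05, 10:35-14:30, 15:55-16:00, 17:45-18:00.
Divya free: 07:00-09:05, 12:35-14:30, 17:35-18:00 (invert busy blocks within the working day).
Tara ∩ Divya: 07:15-09:05, 12:35-14:30, 17:45-18:00.
Those are the intersection windows.
Summing the common windows: 110 + 115 + 15 = 240 minutes.

240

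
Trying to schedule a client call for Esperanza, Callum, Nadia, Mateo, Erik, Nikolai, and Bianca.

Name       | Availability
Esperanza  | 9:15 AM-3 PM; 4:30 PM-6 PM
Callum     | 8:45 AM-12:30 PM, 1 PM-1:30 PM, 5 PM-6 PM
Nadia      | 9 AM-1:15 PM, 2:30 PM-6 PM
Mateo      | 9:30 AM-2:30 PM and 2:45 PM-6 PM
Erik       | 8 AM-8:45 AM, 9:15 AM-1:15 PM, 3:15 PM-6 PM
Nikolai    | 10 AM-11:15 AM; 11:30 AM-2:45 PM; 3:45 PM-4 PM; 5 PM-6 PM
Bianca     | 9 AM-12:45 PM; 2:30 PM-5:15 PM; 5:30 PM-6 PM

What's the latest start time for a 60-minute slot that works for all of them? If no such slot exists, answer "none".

11:30

Esperanza ∩ Callum: 09:15-12:30, 13:00-13:30, 17:00-18:00.
Esperanza ∩ Callum ∩ Nadia: 09:15-12:30, 13:00-13:15, 17:00-18:00.
Esperanza ∩ Callum ∩ Nadia ∩ Mateo: 09:30-12:30, 13:00-13:15, 17:00-18:00.
Esperanza ∩ Callum ∩ Nadia ∩ Mateo ∩ Erik: 09:30-12:30, 13:00-13:15, 17:00-18:00.
Esperanza ∩ Callum ∩ Nadia ∩ Mateo ∩ Erik ∩ Nikolai: 10:00-11:15, 11:30-12:30, 13:00-13:15, 17:00-18:00.
Esperanza ∩ Callum ∩ Nadia ∩ Mateo ∩ Erik ∩ Nikolai ∩ Bianca: 10:00-11:15, 11:30-12:30, 17:00-17:15, 17:30-18:00.
So the common availability across everyone is 10:00-11:15, 11:30-12:30, 17:00-17:15, 17:30-18:00.
The last common window of at least 60 minutes is 11:30-12:30; a 60-minute meeting can start as late as 11:30 and still end by 12:30.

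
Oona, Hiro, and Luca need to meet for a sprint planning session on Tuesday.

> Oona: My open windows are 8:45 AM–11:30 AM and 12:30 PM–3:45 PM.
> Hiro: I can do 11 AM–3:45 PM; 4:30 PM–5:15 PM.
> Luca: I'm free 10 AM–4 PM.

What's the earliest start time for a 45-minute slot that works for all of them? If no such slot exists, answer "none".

Oona ∩ Hiro: 11:00-11:30, 12:30-15:45.
Oona ∩ Hiro ∩ Luca: 11:00-11:30, 12:30-15:45.
The first common window of at least 45 minutes is 12:30-15:45, so the earliest start is 12:30.

12:30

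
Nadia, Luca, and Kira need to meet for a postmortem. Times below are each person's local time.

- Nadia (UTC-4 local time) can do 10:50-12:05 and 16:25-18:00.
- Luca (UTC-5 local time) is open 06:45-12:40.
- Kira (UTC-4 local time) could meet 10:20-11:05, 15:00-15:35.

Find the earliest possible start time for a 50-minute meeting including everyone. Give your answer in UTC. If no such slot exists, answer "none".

Nadia in UTC: 14:50-16:05, 20:25-22:00 (add 4h to convert from UTC-4).
Luca in UTC: 11:45-17:40 (add 5h to convert from UTC-5).
Kira in UTC: 14:20-15:05, 19:00-19:35 (add 4h to convert from UTC-4).
Nadia ∩ Luca: 14:50-16:05.
Nadia ∩ Luca ∩ Kira: 14:50-15:05.
No common window is at least 50 minutes long.

none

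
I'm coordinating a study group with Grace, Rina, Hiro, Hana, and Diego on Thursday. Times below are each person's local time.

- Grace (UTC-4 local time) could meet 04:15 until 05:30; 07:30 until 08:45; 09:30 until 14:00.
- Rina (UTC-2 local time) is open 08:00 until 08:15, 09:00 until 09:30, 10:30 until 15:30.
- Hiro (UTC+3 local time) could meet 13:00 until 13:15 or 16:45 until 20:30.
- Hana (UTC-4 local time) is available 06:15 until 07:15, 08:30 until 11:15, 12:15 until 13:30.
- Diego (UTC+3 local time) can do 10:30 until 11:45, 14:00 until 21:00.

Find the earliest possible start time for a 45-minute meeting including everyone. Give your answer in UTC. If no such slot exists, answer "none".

Grace in UTC: 08:15-09:30, 11:30-12:45, 13:30-18:00 (add 4h to convert from UTC-4).
Rina in UTC: 10:00-10:15, 11:00-11:30, 12:30-17:30 (add 2h to convert from UTC-2).
Hiro in UTC: 10:00-10:15, 13:45-17:30 (subtract 3h to convert from UTC+3).
Hana in UTC: 10:15-11:15, 12:30-15:15, 16:15-17:30 (add 4h to convert from UTC-4).
Diego in UTC: 07:30-08:45, 11:00-18:00 (subtract 3h to convert from UTC+3).
Grace ∩ Rina: 12:30-12:45, 13:30-17:30.
Grace ∩ Rina ∩ Hiro: 13:45-17:30.
Grace ∩ Rina ∩ Hiro ∩ Hana: 13:45-15:15, 16:15-17:30.
Grace ∩ Rina ∩ Hiro ∩ Hana ∩ Diego: 13:45-15:15, 16:15-17:30.
So the common availability across everyone is 13:45-15:15, 16:15-17:30.
The first common window of at least 45 minutes is 13:45-15:15, so the earliest start is 13:45.

13:45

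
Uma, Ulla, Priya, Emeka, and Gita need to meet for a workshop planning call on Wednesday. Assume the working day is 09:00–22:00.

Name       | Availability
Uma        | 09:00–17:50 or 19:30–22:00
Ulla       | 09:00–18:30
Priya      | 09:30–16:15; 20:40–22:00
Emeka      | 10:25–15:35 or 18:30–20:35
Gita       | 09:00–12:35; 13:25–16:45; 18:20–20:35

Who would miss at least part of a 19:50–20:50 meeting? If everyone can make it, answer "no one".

Uma: free for 19:50-20:50. Ulla: not fully free for 19:50-20:50. Priya: not fully free for 19:50-20:50. Emeka: not fully free for 19:50-20:50. Gita: not fully free for 19:50-20:50.

Emeka, Gita, Priya, Ulla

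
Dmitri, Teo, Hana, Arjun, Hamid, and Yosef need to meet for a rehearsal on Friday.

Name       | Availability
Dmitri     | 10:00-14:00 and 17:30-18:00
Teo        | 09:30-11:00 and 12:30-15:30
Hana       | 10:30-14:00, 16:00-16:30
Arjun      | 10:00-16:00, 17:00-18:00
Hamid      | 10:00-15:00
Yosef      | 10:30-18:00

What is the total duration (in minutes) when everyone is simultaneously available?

120

Dmitri ∩ Teo: 10:00-11:00, 12:30-14:00.
Dmitri ∩ Teo ∩ Hana: 10:30-11:00, 12:30-14:00.
Dmitri ∩ Teo ∩ Hana ∩ Arjun: 10:30-11:00, 12:30-14:00.
Dmitri ∩ Teo ∩ Hana ∩ Arjun ∩ Hamid: 10:30-11:00, 12:30-14:00.
Dmitri ∩ Teo ∩ Hana ∩ Arjun ∩ Hamid ∩ Yosef: 10:30-11:00, 12:30-14:00.
Summing the common windows: 30 + 90 = 120 minutes.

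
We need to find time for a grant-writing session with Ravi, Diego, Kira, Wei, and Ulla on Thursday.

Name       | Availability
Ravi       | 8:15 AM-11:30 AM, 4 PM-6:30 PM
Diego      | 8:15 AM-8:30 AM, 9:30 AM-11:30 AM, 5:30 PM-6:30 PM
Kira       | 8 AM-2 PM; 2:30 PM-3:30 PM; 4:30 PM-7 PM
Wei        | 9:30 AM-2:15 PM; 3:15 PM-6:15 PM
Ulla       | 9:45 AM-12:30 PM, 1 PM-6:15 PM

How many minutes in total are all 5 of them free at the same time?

150

Ravi ∩ Diego: 08:15-08:30, 09:30-11:30, 17:30-18:30.
Ravi ∩ Diego ∩ Kira: 08:15-08:30, 09:30-11:30, 17:30-18:30.
Ravi ∩ Diego ∩ Kira ∩ Wei: 09:30-11:30, 17:30-18:15.
Ravi ∩ Diego ∩ Kira ∩ Wei ∩ Ulla: 09:45-11:30, 17:30-18:15.
Summing the common windows: 105 + 45 = 150 minutes.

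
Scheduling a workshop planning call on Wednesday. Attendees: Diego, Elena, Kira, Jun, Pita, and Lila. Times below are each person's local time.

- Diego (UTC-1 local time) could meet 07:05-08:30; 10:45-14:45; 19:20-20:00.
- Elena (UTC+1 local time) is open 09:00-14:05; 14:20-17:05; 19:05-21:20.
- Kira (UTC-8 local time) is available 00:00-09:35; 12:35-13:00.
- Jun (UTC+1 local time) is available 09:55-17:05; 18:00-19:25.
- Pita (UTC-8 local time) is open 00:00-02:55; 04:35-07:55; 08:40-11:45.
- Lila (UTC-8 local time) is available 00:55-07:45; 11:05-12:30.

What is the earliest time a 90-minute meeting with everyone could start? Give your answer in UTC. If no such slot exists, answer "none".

13:20

Diego in UTC: 08:05-09:30, 11:45-15:45, 20:20-21:00 (add 1h to convert from UTC-1).
Elena in UTC: 08:00-13:05, 13:20-16:05, 18:05-20:20 (subtract 1h to convert from UTC+1).
Kira in UTC: 08:00-17:35, 20:35-21:00 (add 8h to convert from UTC-8).
Jun in UTC: 08:55-16:05, 17:00-18:25 (subtract 1h to convert from UTC+1).
Pita in UTC: 08:00-10:55, 12:35-15:55, 16:40-19:45 (add 8h to convert from UTC-8).
Lila in UTC: 08:55-15:45, 19:05-20:30 (add 8h to convert from UTC-8).
Diego ∩ Elena: 08:05-09:30, 11:45-13:05, 13:20-15:45.
Diego ∩ Elena ∩ Kira: 08:05-09:30, 11:45-13:05, 13:20-15:45.
Diego ∩ Elena ∩ Kira ∩ Jun: 08:55-09:30, 11:45-13:05, 13:20-15:45.
Diego ∩ Elena ∩ Kira ∩ Jun ∩ Pita: 08:55-09:30, 12:35-13:05, 13:20-15:45.
Diego ∩ Elena ∩ Kira ∩ Jun ∩ Pita ∩ Lila: 08:55-09:30, 12:35-13:05, 13:20-15:45.
The first common window of at least 90 minutes is 13:20-15:45, so the earliest start is 13:20.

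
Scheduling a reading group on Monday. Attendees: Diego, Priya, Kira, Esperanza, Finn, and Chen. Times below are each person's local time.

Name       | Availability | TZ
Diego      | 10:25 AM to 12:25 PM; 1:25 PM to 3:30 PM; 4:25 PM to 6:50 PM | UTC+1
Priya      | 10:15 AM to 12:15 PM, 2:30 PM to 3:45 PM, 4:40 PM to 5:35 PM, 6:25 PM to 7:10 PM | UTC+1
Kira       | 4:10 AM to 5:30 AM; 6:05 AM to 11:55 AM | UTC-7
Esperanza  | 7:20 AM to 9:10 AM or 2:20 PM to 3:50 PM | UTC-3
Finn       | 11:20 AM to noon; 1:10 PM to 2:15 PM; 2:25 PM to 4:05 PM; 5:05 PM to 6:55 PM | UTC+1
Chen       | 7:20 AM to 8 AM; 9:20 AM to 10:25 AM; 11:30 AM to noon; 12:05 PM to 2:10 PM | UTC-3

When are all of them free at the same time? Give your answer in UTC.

none

Diego in UTC: 09:25-11:25, 12:25-14:30, 15:25-17:50 (subtract 1h to convert from UTC+1).
Priya in UTC: 09:15-11:15, 13:30-14:45, 15:40-16:35, 17:25-18:10 (subtract 1h to convert from UTC+1).
Kira in UTC: 11:10-12:30, 13:05-18:55 (add 7h to convert from UTC-7).
Esperanza in UTC: 10:20-12:10, 17:20-18:50 (add 3h to convert from UTC-3).
Finn in UTC: 10:20-11:00, 12:10-13:15, 13:25-15:05, 16:05-17:55 (subtract 1h to convert from UTC+1).
Chen in UTC: 10:20-11:00, 12:20-13:25, 14:30-15:00, 15:05-17:10 (add 3h to convert from UTC-3).
Diego ∩ Priya: 09:25-11:15, 13:30-14:30, 15:40-16:35, 17:25-17:50.
Diego ∩ Priya ∩ Kira: 11:10-11:15, 13:30-14:30, 15:40-16:35, 17:25-17:50.
Diego ∩ Priya ∩ Kira ∩ Esperanza: 11:10-11:15, 17:25-17:50.
Diego ∩ Priya ∩ Kira ∩ Esperanza ∩ Finn: 17:25-17:50.
Diego ∩ Priya ∩ Kira ∩ Esperanza ∩ Finn ∩ Chen: ∅.
There is no time when everyone is free.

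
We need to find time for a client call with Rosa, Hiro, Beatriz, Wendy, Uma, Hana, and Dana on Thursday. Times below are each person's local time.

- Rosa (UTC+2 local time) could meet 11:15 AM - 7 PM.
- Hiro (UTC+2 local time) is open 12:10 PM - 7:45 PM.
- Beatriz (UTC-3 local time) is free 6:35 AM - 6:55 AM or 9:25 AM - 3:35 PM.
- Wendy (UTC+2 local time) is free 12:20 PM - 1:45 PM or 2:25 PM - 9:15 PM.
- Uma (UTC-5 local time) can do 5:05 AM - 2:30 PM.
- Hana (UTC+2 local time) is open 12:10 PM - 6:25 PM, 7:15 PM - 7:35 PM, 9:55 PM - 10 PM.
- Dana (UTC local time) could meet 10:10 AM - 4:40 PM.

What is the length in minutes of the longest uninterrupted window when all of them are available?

240

Rosa in UTC: 09:15-17:00 (subtract 2h to convert from UTC+2).
Hiro in UTC: 10:10-17:45 (subtract 2h to convert from UTC+2).
Beatriz in UTC: 09:35-09:55, 12:25-18:35 (add 3h to convert from UTC-3).
Wendy in UTC: 10:20-11:45, 12:25-19:15 (subtract 2h to convert from UTC+2).
Uma in UTC: 10:05-19:30 (add 5h to convert from UTC-5).
Hana in UTC: 10:10-16:25, 17:15-17:35, 19:55-20:00 (subtract 2h to convert from UTC+2).
Dana in UTC: 10:10-16:40.
Rosa ∩ Hiro: 10:10-17:00.
Rosa ∩ Hiro ∩ Beatriz: 12:25-17:00.
Rosa ∩ Hiro ∩ Beatriz ∩ Wendy: 12:25-17:00.
Rosa ∩ Hiro ∩ Beatriz ∩ Wendy ∩ Uma: 12:25-17:00.
Rosa ∩ Hiro ∩ Beatriz ∩ Wendy ∩ Uma ∩ Hana: 12:25-16:25.
Rosa ∩ Hiro ∩ Beatriz ∩ Wendy ∩ Uma ∩ Hana ∩ Dana: 12:25-16:25.
The longest is 12:25-16:25 at 240 minutes.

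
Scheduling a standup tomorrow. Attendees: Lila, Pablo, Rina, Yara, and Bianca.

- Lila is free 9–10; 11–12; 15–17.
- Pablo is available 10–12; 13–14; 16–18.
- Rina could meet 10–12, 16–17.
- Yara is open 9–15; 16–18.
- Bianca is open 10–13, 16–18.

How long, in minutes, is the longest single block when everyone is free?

60

Lila ∩ Pablo: 11:00-12:00, 16:00-17:00.
Lila ∩ Pablo ∩ Rina: 11:00-12:00, 16:00-17:00.
Lila ∩ Pablo ∩ Rina ∩ Yara: 11:00-12:00, 16:00-17:00.
Lila ∩ Pablo ∩ Rina ∩ Yara ∩ Bianca: 11:00-12:00, 16:00-17:00.
The longest is 11:00-12:00 at 60 minutes.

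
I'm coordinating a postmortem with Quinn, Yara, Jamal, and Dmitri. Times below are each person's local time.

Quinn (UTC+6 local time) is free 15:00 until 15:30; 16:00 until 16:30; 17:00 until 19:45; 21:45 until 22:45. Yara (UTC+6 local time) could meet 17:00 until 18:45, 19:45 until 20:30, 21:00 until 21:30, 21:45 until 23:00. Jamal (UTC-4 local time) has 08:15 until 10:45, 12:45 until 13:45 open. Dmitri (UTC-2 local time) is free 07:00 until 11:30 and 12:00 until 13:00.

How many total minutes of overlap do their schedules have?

Quinn in UTC: 09:00-09:30, 10:00-10:30, 11:00-13:45, 15:45-16:45 (subtract 6h to convert from UTC+6).
Yara in UTC: 11:00-12:45, 13:45-14:30, 15:00-15:30, 15:45-17:00 (subtract 6h to convert from UTC+6).
Jamal in UTC: 12:15-14:45, 16:45-17:45 (add 4h to convert from UTC-4).
Dmitri in UTC: 09:00-13:30, 14:00-15:00 (add 2h to convert from UTC-2).
Quinn ∩ Yara: 11:00-12:45, 15:45-16:45.
Quinn ∩ Yara ∩ Jamal: 12:15-12:45.
Quinn ∩ Yara ∩ Jamal ∩ Dmitri: 12:15-12:45.
So the common availability across everyone is 12:15-12:45.
That's a single block of 30 minutes.

30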